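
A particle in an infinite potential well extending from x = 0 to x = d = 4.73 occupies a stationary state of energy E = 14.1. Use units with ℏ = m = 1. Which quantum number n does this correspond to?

n = 8

From E_n = n²π²ℏ²/(2md²) invert to n = √(2md²E)/(πℏ).
n = (4.73/π) × √(2 × 1 × 14.1) = 7.995 → n = 8.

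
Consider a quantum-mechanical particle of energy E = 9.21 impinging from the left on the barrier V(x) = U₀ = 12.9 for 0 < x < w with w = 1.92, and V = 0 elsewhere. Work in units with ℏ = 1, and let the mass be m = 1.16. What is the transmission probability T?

E < U₀: inside the barrier ψ ∝ e^{±κx} with κ = √(2m(U₀ − E))/ℏ = 2.926.
κw = 5.618, sinh(κw) = 137.6.
Matching ψ, ψ′ at both faces gives T = [1 + U₀² sinh²(κw) / (4E(U₀ − E))]⁻¹ = 1/23190 = 0.0000431.

T = 0.0000431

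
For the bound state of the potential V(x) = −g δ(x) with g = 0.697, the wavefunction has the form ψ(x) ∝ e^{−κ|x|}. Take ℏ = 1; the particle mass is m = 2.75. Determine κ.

Integrating the TISE across x = 0 gives the cusp condition ψ'(0⁺) − ψ'(0⁻) = −(2mg/ℏ²)ψ(0).
With ψ ∝ e^{−κ|x|} this yields −2κ = −2mg/ℏ², so κ = mg/ℏ² = 1.917.

κ = 1.92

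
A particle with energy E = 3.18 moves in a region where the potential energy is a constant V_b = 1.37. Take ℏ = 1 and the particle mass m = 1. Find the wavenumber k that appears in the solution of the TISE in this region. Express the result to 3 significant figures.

With E > V_b the solution is oscillatory, ψ ∝ e^{±ikx} with k = √(2m(E − V_b))/ℏ.
k = √(2 × 1 × 1.81) = 1.903.

k = 1.90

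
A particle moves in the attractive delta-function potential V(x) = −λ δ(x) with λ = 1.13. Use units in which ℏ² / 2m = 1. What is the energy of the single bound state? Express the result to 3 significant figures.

The bound state is ψ(x) = √κ e^{−κ|x|}. The derivative jump ψ'(0⁺) − ψ'(0⁻) = −(2mλ/ℏ²)ψ(0) fixes κ = mλ/ℏ² = 0.5650.
Then E = −ℏ²κ²/(2m) = −mλ²/(2ℏ²) = -0.3192.

E = -0.319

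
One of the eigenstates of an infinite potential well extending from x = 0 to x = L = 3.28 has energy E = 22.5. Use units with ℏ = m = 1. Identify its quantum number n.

n = 7

For an infinite well E_n = n²π²ℏ²/(2mL²), so n = (L/πℏ)√(2mE).
n = (3.28/π) × √(2 × 1 × 22.5) = 7.004 → n = 7.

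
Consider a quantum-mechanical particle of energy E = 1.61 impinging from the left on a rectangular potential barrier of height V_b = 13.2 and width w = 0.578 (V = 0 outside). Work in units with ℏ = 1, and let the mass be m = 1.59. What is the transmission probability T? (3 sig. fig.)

Since E < V_b the interior solution is evanescent with decay constant κ = √(2m(V_b − E))/ℏ = 6.071.
κw = 3.509, sinh(κw) = 16.69.
The exact tunnelling result is T⁻¹ = 1 + V_b² sinh²(κw) / [4E(V_b − E)] = 651.5, so T = 0.00154.

T = 0.00154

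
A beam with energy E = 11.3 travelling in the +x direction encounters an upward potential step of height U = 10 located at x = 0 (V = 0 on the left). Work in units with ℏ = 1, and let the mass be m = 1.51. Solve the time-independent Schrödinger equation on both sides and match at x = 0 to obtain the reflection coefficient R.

On each side the TISE gives plane waves with k = √(2m(E − V))/ℏ: k₁ = √(2·1.51·11.3) = 5.842, k₂ = √(2·1.51·1.3) = 1.981.
Matching ψ and ψ′ at x = 0 gives r = (k₁ − k₂)/(k₁ + k₂), so R = r² = 0.2435 and T = 1 − R = 0.7565.

R = 0.243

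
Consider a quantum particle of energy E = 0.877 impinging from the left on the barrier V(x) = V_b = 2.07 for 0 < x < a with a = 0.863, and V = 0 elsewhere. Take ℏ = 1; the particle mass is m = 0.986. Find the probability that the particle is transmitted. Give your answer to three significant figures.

T = 0.243

Since E < V_b the interior solution is evanescent with decay constant κ = √(2m(V_b − E))/ℏ = 1.534.
κa = 1.324, sinh(κa) = 1.746.
Matching ψ, ψ′ at both faces gives T = [1 + V_b² sinh²(κa) / (4E(V_b − E))]⁻¹ = 1/4.120 = 0.243.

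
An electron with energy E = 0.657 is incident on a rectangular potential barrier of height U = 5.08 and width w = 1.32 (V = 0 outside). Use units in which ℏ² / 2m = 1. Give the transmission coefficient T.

T = 0.00699

E < U: inside the barrier ψ ∝ e^{±κx} with κ = √(2m(U − E))/ℏ = 2.103.
κw = 2.776, sinh(κw) = 7.997.
Matching ψ, ψ′ at both faces gives T = [1 + U² sinh²(κw) / (4E(U − E))]⁻¹ = 1/143.0 = 0.00699.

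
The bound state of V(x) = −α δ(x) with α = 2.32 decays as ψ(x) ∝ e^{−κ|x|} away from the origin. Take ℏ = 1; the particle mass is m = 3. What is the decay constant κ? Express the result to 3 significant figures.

Integrating the TISE across x = 0 gives the cusp condition ψ'(0⁺) − ψ'(0⁻) = −(2mα/ℏ²)ψ(0).
With ψ ∝ e^{−κ|x|} this yields −2κ = −2mα/ℏ², so κ = mα/ℏ² = 6.960.

κ = 6.96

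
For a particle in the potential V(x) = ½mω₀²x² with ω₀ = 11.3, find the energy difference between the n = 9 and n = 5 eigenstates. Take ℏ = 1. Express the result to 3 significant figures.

ΔE = 45.2

E_n = ℏω₀(n + ½), so ΔE = (9 − 5) ℏω₀ = 4 × 11.3 = 45.20.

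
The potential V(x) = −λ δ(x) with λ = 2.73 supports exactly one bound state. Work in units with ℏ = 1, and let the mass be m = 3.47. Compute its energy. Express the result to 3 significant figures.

The bound state is ψ(x) = √κ e^{−κ|x|}. The derivative jump ψ'(0⁺) − ψ'(0⁻) = −(2mλ/ℏ²)ψ(0) fixes κ = mλ/ℏ² = 9.473.
Then E = −ℏ²κ²/(2m) = −mλ²/(2ℏ²) = -12.93.

E = -12.9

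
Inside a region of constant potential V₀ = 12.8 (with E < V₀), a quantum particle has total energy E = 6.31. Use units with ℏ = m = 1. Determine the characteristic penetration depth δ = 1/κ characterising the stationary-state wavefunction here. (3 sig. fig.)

Since E < V₀ the TISE in this region is ψ'' = κ²ψ with κ = √(2m(V₀ − E))/ℏ.
κ = √(2 × 1 × 6.49) = 3.603. The penetration depth is δ = 1/κ = 0.278.

δ = 0.278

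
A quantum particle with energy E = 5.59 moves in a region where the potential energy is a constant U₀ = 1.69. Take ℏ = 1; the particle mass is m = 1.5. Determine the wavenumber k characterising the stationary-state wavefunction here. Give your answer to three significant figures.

k = 3.42

With E > U₀ the solution is oscillatory, ψ ∝ e^{±ikx} with k = √(2m(E − U₀))/ℏ.
k = √(2 × 1.5 × 3.9) = 3.421.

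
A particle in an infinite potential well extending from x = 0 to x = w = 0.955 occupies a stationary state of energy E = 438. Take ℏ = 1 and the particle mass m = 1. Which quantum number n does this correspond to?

From E_n = n²π²ℏ²/(2mw²) invert to n = √(2mw²E)/(πℏ).
n = (0.955/π) × √(2 × 1 × 438) = 8.997 → n = 9.

n = 9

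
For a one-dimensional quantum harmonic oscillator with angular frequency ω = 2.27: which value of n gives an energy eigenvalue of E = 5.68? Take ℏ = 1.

n = 2

Invert E_n = (n + ½)ℏω: n = E/ℏω − ½ = 2.002, so n = 2.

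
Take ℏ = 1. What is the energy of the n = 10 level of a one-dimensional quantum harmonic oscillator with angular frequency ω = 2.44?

The oscillator eigenvalues are E_n = ℏω(n + ½), so E_10 = 2.44 × 10.5 = 25.62.

E = 25.6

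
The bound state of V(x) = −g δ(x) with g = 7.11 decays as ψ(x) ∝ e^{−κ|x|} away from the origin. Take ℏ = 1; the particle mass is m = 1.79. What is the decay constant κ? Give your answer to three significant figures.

Integrating the TISE across x = 0 gives the cusp condition ψ'(0⁺) − ψ'(0⁻) = −(2mg/ℏ²)ψ(0).
With ψ ∝ e^{−κ|x|} this yields −2κ = −2mg/ℏ², so κ = mg/ℏ² = 12.73.

κ = 12.7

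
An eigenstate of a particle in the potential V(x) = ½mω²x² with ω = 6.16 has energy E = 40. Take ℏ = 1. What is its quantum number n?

n = 6

Invert E_n = (n + ½)ℏω: n = E/ℏω − ½ = 5.994, so n = 6.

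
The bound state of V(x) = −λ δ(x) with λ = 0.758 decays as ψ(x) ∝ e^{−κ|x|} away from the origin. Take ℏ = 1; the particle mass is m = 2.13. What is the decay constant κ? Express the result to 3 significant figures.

κ = 1.61

Integrate −(ℏ²/2m)ψ'' − λδ(x)ψ = Eψ from −ε to +ε: the ψ'' term gives ψ'(0⁺) − ψ'(0⁻) and the δ term gives −(2mλ/ℏ²)ψ(0).
With ψ ∝ e^{−κ|x|} this yields −2κ = −2mλ/ℏ², so κ = mλ/ℏ² = 1.615.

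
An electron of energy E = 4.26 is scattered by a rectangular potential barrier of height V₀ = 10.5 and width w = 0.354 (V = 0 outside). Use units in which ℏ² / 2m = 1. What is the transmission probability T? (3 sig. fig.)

Since E < V₀ the interior solution is evanescent with decay constant κ = √(2m(V₀ − E))/ℏ = 2.498.
κw = 0.8843, sinh(κw) = 1.004.
Matching ψ, ψ′ at both faces gives T = [1 + V₀² sinh²(κw) / (4E(V₀ − E))]⁻¹ = 1/2.045 = 0.489.

T = 0.489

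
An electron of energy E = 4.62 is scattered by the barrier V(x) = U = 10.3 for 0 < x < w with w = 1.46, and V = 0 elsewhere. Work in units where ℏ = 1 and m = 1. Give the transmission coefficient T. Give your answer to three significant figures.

T = 0.000210

E < U: inside the barrier ψ ∝ e^{±κx} with κ = √(2m(U − E))/ℏ = 3.370.
κw = 4.921, sinh(κw) = 68.56.
Matching ψ, ψ′ at both faces gives T = [1 + U² sinh²(κw) / (4E(U − E))]⁻¹ = 1/4751 = 0.000210.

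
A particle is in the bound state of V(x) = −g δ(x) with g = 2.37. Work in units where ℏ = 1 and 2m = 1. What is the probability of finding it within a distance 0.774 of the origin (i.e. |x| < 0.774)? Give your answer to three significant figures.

The normalised bound state is ψ = √κ e^{−κ|x|} with κ = mg/ℏ² = 1.185.
P(|x| < d) = ∫_{−d}^{d} κ e^{−2κ|x|} dx = 1 − e^{−2κd} = 1 − e^{−1.834} = 0.8403.

P = 0.840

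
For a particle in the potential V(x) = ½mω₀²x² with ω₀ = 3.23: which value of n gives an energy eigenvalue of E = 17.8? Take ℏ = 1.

n = 5

E_n = ℏω₀(n + ½) ⇒ n = E/(ℏω₀) − ½ = 17.8/3.23 − 0.5 = 5.011 → n = 5.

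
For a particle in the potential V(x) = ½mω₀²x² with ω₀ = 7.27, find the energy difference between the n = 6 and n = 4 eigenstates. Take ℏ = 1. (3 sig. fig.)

ΔE = 14.5

E_n = ℏω₀(n + ½), so ΔE = (6 − 4) ℏω₀ = 2 × 7.27 = 14.54.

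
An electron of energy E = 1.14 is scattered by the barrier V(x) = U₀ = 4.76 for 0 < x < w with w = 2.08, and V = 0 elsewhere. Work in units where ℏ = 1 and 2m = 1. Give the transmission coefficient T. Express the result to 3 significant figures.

Since E < U₀ the interior solution is evanescent with decay constant κ = √(2m(U₀ − E))/ℏ = 1.903.
κw = 3.957, sinh(κw) = 26.15.
Matching ψ, ψ′ at both faces gives T = [1 + U₀² sinh²(κw) / (4E(U₀ − E))]⁻¹ = 1/939.8 = 0.00106.

T = 0.00106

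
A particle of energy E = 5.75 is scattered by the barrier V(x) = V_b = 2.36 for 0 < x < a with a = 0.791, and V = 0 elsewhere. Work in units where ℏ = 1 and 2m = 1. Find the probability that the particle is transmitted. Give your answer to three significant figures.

T = 0.934

Above the barrier the interior wavenumber is k₂ = √(2m(E − V_b))/ℏ = 1.841, giving phase k₂a = 1.456.
T = [1 + V_b² sin²(k₂a) / (4E(E − V_b))]⁻¹ = 1/1.071 = 0.934.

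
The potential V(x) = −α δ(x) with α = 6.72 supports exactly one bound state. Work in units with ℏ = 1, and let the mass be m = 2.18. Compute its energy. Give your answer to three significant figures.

For x ≠ 0 the bound state is ψ ∝ e^{−κ|x|}; integrating the TISE across the delta gives the cusp condition 2κ = 2mα/ℏ², so κ = 14.65.
Then E = −ℏ²κ²/(2m) = −mα²/(2ℏ²) = -49.22.

E = -49.2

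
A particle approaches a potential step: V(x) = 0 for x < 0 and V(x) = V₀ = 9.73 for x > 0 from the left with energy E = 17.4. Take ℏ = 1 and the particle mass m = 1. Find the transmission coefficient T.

T = 0.959

On each side the TISE gives plane waves with k = √(2m(E − V))/ℏ: k₁ = √(2·1·17.4) = 5.899, k₂ = √(2·1·7.67) = 3.917.
Continuity of ψ and ψ′ at the step yields the reflection amplitude r = (k₁ − k₂)/(k₁ + k₂) = 0.2020; thus R = |r|² = 0.04079, T = 0.9592.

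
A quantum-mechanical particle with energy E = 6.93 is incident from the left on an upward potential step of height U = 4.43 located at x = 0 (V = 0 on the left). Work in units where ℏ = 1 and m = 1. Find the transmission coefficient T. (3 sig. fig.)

The wavenumbers are k₁ = √(2mE)/ℏ = 3.723 on the left and k₂ = √(2m(E − U))/ℏ = 2.236 on the right.
Matching ψ and ψ′ at x = 0 gives r = (k₁ − k₂)/(k₁ + k₂), so R = r² = 0.06226 and T = 1 − R = 0.9377.

T = 0.938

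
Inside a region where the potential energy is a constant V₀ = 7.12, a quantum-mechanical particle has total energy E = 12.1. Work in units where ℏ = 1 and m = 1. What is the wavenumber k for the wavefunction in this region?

With E > V₀ the solution is oscillatory, ψ ∝ e^{±ikx} with k = √(2m(E − V₀))/ℏ.
k = √(2 × 1 × 4.98) = 3.156.

k = 3.16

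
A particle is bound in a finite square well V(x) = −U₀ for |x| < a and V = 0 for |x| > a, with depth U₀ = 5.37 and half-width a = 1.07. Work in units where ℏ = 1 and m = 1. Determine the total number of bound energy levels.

N = 3

Define the well-strength parameter z₀ = (a/ℏ)√(2mU₀) = 1.07 × √(2·1·5.37) = 3.507.
A new bound state (alternating even/odd) appears each time z₀ passes a multiple of π/2, so N = ⌊2z₀/π⌋ + 1 = ⌊2.232⌋ + 1 = 3.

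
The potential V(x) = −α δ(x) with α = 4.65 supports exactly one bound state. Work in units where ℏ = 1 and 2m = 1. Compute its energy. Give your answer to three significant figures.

E = -5.41

For x ≠ 0 the bound state is ψ ∝ e^{−κ|x|}; integrating the TISE across the delta gives the cusp condition 2κ = 2mα/ℏ², so κ = 2.325.
Then E = −ℏ²κ²/(2m) = −mα²/(2ℏ²) = -5.406.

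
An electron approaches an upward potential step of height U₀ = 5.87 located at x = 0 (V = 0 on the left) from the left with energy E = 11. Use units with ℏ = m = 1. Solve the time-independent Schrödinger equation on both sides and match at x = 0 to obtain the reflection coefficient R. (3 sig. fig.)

R = 0.0355

The wavenumbers are k₁ = √(2mE)/ℏ = 4.690 on the left and k₂ = √(2m(E − U₀))/ℏ = 3.203 on the right.
Continuity of ψ and ψ′ at the step yields the reflection amplitude r = (k₁ − k₂)/(k₁ + k₂) = 0.1884; thus R = |r|² = 0.03550, T = 0.9645.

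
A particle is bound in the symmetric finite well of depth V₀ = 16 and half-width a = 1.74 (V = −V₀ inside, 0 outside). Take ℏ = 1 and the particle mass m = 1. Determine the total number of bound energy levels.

N = 7

Define the well-strength parameter z₀ = (a/ℏ)√(2mV₀) = 1.74 × √(2·1·16) = 9.843.
The even/odd transcendental equations gain one root per π/2 in z₀, giving N = 1 + ⌊2z₀/π⌋ = 1 + ⌊6.266⌋ = 7.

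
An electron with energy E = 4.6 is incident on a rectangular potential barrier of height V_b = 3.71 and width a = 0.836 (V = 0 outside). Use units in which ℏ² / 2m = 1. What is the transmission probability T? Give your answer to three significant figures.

T = 0.703

E > V_b: inside the barrier k₂ = √(2m(E − V_b))/ℏ = 0.9434, k₂a = 0.7887.
Matching at both interfaces gives T⁻¹ = 1 + V_b² sin²(k₂a) / [4E(E − V_b)] = 1.423, hence T = 0.703.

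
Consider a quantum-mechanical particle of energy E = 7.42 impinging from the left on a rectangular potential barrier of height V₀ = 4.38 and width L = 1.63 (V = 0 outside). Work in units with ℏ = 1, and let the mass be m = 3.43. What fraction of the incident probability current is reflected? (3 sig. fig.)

R = 0.152

Above the barrier the interior wavenumber is k₂ = √(2m(E − V₀))/ℏ = 4.567, giving phase k₂L = 7.444.
T = [1 + V₀² sin²(k₂L) / (4E(E − V₀))]⁻¹ = 1/1.179 = 0.848.
R = 1 − T = 0.152.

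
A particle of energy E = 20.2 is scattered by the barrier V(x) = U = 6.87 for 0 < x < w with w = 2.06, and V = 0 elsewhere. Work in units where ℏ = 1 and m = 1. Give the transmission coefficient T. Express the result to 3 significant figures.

T = 0.963

E > U: inside the barrier k₂ = √(2m(E − U))/ℏ = 5.163, k₂w = 10.64.
Matching at both interfaces gives T⁻¹ = 1 + U² sin²(k₂w) / [4E(E − U)] = 1.038, hence T = 0.963.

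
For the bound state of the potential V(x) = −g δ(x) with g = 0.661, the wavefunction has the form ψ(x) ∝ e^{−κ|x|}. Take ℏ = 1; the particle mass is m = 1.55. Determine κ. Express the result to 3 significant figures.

Integrate −(ℏ²/2m)ψ'' − gδ(x)ψ = Eψ from −ε to +ε: the ψ'' term gives ψ'(0⁺) − ψ'(0⁻) and the δ term gives −(2mg/ℏ²)ψ(0).
With ψ ∝ e^{−κ|x|} this yields −2κ = −2mg/ℏ², so κ = mg/ℏ² = 1.025.

κ = 1.02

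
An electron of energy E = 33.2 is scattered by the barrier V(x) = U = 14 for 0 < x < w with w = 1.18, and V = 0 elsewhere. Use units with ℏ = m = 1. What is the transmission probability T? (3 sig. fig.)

T = 0.947

E > U: inside the barrier k₂ = √(2m(E − U))/ℏ = 6.197, k₂w = 7.312.
T = [1 + U² sin²(k₂w) / (4E(E − U))]⁻¹ = 1/1.056 = 0.947.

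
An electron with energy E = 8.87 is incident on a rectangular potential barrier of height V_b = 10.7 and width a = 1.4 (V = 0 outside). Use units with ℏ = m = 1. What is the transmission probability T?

Since E < V_b the interior solution is evanescent with decay constant κ = √(2m(V_b − E))/ℏ = 1.913.
κa = 2.678, sinh(κa) = 7.246.
The exact tunnelling result is T⁻¹ = 1 + V_b² sinh²(κa) / [4E(V_b − E)] = 93.59, so T = 0.0107.

T = 0.0107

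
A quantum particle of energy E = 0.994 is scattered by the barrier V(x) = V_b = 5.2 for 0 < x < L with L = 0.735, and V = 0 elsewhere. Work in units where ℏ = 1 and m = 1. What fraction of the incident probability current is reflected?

R = 0.965

E < V_b: inside the barrier ψ ∝ e^{±κx} with κ = √(2m(V_b − E))/ℏ = 2.900.
κL = 2.132, sinh(κL) = 4.156.
The exact tunnelling result is T⁻¹ = 1 + V_b² sinh²(κL) / [4E(V_b − E)] = 28.92, so T = 0.0346.
R = 1 − T = 0.965.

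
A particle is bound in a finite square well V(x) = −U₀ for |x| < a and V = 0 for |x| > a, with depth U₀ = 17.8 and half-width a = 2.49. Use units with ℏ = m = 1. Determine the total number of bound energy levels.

Define the well-strength parameter z₀ = (a/ℏ)√(2mU₀) = 2.49 × √(2·1·17.8) = 14.86.
A new bound state (alternating even/odd) appears each time z₀ passes a multiple of π/2, so N = ⌊2z₀/π⌋ + 1 = ⌊9.458⌋ + 1 = 10.

N = 10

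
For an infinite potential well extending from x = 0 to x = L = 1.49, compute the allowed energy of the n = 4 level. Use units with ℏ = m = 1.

Requiring ψ(0) = ψ(L) = 0 quantises k = nπ/L, hence E_n = ℏ²k²/2m = n²π²ℏ²/(2mL²).
E_4 = 4² × π² / (2 × 1 × 1.49²) = 35.56.

E = 35.6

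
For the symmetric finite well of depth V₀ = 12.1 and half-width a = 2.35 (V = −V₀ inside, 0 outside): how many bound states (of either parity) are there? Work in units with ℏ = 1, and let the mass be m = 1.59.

The dimensionless depth is z₀ = a√(2mV₀)/ℏ = 2.35 × √(38.48) = 14.58.
A new bound state (alternating even/odd) appears each time z₀ passes a multiple of π/2, so N = ⌊2z₀/π⌋ + 1 = ⌊9.280⌋ + 1 = 10.

N = 10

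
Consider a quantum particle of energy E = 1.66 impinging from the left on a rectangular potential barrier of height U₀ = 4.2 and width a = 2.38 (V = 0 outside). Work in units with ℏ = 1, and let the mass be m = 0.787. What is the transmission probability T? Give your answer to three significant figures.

T = 0.000281

E < U₀: inside the barrier ψ ∝ e^{±κx} with κ = √(2m(U₀ − E))/ℏ = 1.999.
κa = 4.759, sinh(κa) = 58.30.
The exact tunnelling result is T⁻¹ = 1 + U₀² sinh²(κa) / [4E(U₀ − E)] = 3556, so T = 0.000281.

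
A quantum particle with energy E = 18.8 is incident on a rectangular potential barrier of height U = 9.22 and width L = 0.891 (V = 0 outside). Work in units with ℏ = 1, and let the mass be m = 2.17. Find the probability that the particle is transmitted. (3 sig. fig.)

Above the barrier the interior wavenumber is k₂ = √(2m(E − U))/ℏ = 6.448, giving phase k₂L = 5.745.
T = [1 + U² sin²(k₂L) / (4E(E − U))]⁻¹ = 1/1.031 = 0.970.

T = 0.970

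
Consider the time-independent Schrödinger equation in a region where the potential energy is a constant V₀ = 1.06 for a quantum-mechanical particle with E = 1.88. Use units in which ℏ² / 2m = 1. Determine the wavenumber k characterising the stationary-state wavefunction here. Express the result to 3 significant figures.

k = 0.906

With E > V₀ the solution is oscillatory, ψ ∝ e^{±ikx} with k = √(2m(E − V₀))/ℏ.
k = √(2 × 0.5 × 0.82) = 0.9055.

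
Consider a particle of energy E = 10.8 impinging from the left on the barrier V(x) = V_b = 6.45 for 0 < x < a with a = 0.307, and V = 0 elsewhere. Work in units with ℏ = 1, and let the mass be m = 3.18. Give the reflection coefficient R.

R = 0.181

Above the barrier the interior wavenumber is k₂ = √(2m(E − V_b))/ℏ = 5.260, giving phase k₂a = 1.615.
T = [1 + V_b² sin²(k₂a) / (4E(E − V_b))]⁻¹ = 1/1.221 = 0.819.
R = 1 − T = 0.181.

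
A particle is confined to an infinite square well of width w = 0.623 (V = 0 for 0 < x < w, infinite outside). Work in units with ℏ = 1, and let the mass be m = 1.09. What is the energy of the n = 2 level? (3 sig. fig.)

The infinite-well eigenfunctions ψ_n = √(2/w) sin(nπx/w) vanish at both walls, giving E_n = n²π²ℏ²/(2mw²).
E_2 = 2² × π² / (2 × 1.09 × 0.623²) = 46.66.

E = 46.7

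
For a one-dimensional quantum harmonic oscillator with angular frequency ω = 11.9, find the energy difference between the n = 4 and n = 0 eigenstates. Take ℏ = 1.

E_n = ℏω(n + ½), so ΔE = (4 − 0) ℏω = 4 × 11.9 = 47.60.

ΔE = 47.6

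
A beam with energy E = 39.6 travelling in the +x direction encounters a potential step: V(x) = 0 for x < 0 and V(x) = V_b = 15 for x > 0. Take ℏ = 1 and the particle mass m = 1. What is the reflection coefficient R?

R = 0.0140

The wavenumbers are k₁ = √(2mE)/ℏ = 8.899 on the left and k₂ = √(2m(E − V_b))/ℏ = 7.014 on the right.
Matching ψ and ψ′ at x = 0 gives r = (k₁ − k₂)/(k₁ + k₂), so R = r² = 0.01403 and T = 1 − R = 0.9860.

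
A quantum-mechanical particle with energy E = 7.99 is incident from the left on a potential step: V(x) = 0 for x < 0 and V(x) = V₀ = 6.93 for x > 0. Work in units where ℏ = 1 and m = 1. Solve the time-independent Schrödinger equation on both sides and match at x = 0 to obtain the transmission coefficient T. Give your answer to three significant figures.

T = 0.783

The wavenumbers are k₁ = √(2mE)/ℏ = 3.997 on the left and k₂ = √(2m(E − V₀))/ℏ = 1.456 on the right.
Continuity of ψ and ψ′ at the step yields the reflection amplitude r = (k₁ − k₂)/(k₁ + k₂) = 0.4660; thus R = |r|² = 0.2172, T = 0.7828.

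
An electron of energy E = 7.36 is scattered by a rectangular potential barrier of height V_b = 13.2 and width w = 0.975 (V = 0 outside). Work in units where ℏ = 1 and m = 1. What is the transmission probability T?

T = 0.00502

E < V_b: inside the barrier ψ ∝ e^{±κx} with κ = √(2m(V_b − E))/ℏ = 3.418.
κw = 3.332, sinh(κw) = 13.98.
Matching ψ, ψ′ at both faces gives T = [1 + V_b² sinh²(κw) / (4E(V_b − E))]⁻¹ = 1/199.1 = 0.00502.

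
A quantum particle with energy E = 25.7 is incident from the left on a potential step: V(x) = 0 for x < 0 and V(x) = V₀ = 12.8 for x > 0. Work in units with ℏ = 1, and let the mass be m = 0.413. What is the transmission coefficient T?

The wavenumbers are k₁ = √(2mE)/ℏ = 4.607 on the left and k₂ = √(2m(E − V₀))/ℏ = 3.264 on the right.
Continuity of ψ and ψ′ at the step yields the reflection amplitude r = (k₁ − k₂)/(k₁ + k₂) = 0.1706; thus R = |r|² = 0.02911, T = 0.9709.

T = 0.971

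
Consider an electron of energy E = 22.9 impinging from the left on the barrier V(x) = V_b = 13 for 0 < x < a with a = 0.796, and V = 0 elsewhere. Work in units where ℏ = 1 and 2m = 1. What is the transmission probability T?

Above the barrier the interior wavenumber is k₂ = √(2m(E − V_b))/ℏ = 3.146, giving phase k₂a = 2.505.
T = [1 + V_b² sin²(k₂a) / (4E(E − V_b))]⁻¹ = 1/1.066 = 0.938.

T = 0.938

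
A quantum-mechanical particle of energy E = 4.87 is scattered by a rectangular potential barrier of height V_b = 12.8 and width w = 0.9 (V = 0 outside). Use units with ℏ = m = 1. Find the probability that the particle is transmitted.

T = 0.00290

Since E < V_b the interior solution is evanescent with decay constant κ = √(2m(V_b − E))/ℏ = 3.982.
κw = 3.584, sinh(κw) = 18.00.
Matching ψ, ψ′ at both faces gives T = [1 + V_b² sinh²(κw) / (4E(V_b − E))]⁻¹ = 1/344.6 = 0.00290.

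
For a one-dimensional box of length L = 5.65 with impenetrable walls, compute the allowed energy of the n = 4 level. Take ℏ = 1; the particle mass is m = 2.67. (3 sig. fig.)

The infinite-well eigenfunctions ψ_n = √(2/L) sin(nπx/L) vanish at both walls, giving E_n = n²π²ℏ²/(2mL²).
E_4 = 4² × π² / (2 × 2.67 × 5.65²) = 0.9264.

E = 0.926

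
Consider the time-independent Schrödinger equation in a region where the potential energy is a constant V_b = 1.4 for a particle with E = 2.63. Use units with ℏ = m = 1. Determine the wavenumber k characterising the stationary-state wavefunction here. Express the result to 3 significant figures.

With E > V_b the solution is oscillatory, ψ ∝ e^{±ikx} with k = √(2m(E − V_b))/ℏ.
k = √(2 × 1 × 1.23) = 1.568.

k = 1.57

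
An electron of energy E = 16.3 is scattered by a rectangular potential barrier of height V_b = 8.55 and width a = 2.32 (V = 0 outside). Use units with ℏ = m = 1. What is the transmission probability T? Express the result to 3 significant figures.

T = 0.988

E > V_b: inside the barrier k₂ = √(2m(E − V_b))/ℏ = 3.937, k₂a = 9.134.
T = [1 + V_b² sin²(k₂a) / (4E(E − V_b))]⁻¹ = 1/1.012 = 0.988.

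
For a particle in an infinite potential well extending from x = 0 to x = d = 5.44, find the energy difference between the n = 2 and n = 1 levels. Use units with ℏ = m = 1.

ΔE = 0.500

E_n = n²π²ℏ²/(2md²), so ΔE = (2² − 1²) π²ℏ²/(2md²).
ΔE = 3 × π² / (2 × 1 × 5.44²) = 0.5003.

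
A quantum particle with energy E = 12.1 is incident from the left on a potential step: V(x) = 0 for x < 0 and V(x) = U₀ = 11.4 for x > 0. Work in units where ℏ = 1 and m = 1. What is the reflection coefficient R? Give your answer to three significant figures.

R = 0.375

On each side the TISE gives plane waves with k = √(2m(E − V))/ℏ: k₁ = √(2·1·12.1) = 4.919, k₂ = √(2·1·0.7) = 1.183.
Matching ψ and ψ′ at x = 0 gives r = (k₁ − k₂)/(k₁ + k₂), so R = r² = 0.3748 and T = 1 − R = 0.6252.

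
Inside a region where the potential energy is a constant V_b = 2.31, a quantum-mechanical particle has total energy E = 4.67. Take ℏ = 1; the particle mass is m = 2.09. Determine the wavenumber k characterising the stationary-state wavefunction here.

With E > V_b the solution is oscillatory, ψ ∝ e^{±ikx} with k = √(2m(E − V_b))/ℏ.
k = √(2 × 2.09 × 2.36) = 3.141.

k = 3.14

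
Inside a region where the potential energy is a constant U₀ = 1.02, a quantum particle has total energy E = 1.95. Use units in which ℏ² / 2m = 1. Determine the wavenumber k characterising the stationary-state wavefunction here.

k = 0.964

With E > U₀ the solution is oscillatory, ψ ∝ e^{±ikx} with k = √(2m(E − U₀))/ℏ.
k = √(2 × 0.5 × 0.93) = 0.9644.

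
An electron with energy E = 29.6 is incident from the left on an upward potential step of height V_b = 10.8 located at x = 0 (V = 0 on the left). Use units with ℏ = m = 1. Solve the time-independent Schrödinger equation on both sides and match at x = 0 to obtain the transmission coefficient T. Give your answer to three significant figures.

T = 0.987

The wavenumbers are k₁ = √(2mE)/ℏ = 7.694 on the left and k₂ = √(2m(E − V_b))/ℏ = 6.132 on the right.
Matching ψ and ψ′ at x = 0 gives r = (k₁ − k₂)/(k₁ + k₂), so R = r² = 0.01277 and T = 1 − R = 0.9872.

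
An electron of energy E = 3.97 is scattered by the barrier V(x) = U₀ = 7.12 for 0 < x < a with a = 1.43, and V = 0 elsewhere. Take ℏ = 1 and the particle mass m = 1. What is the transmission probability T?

T = 0.00301

E < U₀: inside the barrier ψ ∝ e^{±κx} with κ = √(2m(U₀ − E))/ℏ = 2.510.
κa = 3.589, sinh(κa) = 18.09.
The exact tunnelling result is T⁻¹ = 1 + U₀² sinh²(κa) / [4E(U₀ − E)] = 332.6, so T = 0.00301.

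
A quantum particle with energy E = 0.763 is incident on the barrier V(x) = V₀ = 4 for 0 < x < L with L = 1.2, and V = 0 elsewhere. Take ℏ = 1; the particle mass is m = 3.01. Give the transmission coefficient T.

T = 0.0000619

E < V₀: inside the barrier ψ ∝ e^{±κx} with κ = √(2m(V₀ − E))/ℏ = 4.414.
κL = 5.297, sinh(κL) = 99.89.
The exact tunnelling result is T⁻¹ = 1 + V₀² sinh²(κL) / [4E(V₀ − E)] = 16160, so T = 0.0000619.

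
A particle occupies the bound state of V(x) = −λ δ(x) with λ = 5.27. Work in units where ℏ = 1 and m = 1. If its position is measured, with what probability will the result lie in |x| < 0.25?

P = 0.928

The normalised bound state is ψ = √κ e^{−κ|x|} with κ = mλ/ℏ² = 5.270.
P(|x| < d) = ∫_{−d}^{d} κ e^{−2κ|x|} dx = 1 − e^{−2κd} = 1 − e^{−2.635} = 0.9283.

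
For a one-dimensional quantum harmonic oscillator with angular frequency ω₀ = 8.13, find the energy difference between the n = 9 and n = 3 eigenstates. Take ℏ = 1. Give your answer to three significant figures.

ΔE = 48.8

E_n = ℏω₀(n + ½), so ΔE = (9 − 3) ℏω₀ = 6 × 8.13 = 48.78.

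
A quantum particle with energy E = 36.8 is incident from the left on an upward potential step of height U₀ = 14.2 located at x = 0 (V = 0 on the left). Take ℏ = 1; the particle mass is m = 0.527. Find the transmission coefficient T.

T = 0.985

On each side the TISE gives plane waves with k = √(2m(E − V))/ℏ: k₁ = √(2·0.527·36.8) = 6.228, k₂ = √(2·0.527·22.6) = 4.881.
Matching ψ and ψ′ at x = 0 gives r = (k₁ − k₂)/(k₁ + k₂), so R = r² = 0.01471 and T = 1 − R = 0.9853.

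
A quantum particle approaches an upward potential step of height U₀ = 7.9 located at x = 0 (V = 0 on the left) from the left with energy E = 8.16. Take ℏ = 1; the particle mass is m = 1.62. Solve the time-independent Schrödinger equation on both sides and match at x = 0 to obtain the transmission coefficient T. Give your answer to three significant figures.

On each side the TISE gives plane waves with k = √(2m(E − V))/ℏ: k₁ = √(2·1.62·8.16) = 5.142, k₂ = √(2·1.62·0.26) = 0.9178.
Matching ψ and ψ′ at x = 0 gives r = (k₁ − k₂)/(k₁ + k₂), so R = r² = 0.4859 and T = 1 − R = 0.5141.

T = 0.514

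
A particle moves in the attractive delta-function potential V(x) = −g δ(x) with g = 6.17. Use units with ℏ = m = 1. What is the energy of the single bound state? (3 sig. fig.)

The bound state is ψ(x) = √κ e^{−κ|x|}. The derivative jump ψ'(0⁺) − ψ'(0⁻) = −(2mg/ℏ²)ψ(0) fixes κ = mg/ℏ² = 6.170.
Then E = −ℏ²κ²/(2m) = −mg²/(2ℏ²) = -19.03.

E = -19.0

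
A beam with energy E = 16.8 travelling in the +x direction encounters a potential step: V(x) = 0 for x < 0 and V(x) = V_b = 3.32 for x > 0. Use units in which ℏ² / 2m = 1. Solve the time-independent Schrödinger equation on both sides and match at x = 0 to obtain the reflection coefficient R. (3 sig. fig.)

The wavenumbers are k₁ = √(2mE)/ℏ = 4.099 on the left and k₂ = √(2m(E − V_b))/ℏ = 3.672 on the right.
Continuity of ψ and ψ′ at the step yields the reflection amplitude r = (k₁ − k₂)/(k₁ + k₂) = 0.05499; thus R = |r|² = 0.003024, T = 0.9970.

R = 0.00302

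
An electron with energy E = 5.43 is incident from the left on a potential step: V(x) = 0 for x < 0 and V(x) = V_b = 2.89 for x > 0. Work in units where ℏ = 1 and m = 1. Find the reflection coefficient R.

The wavenumbers are k₁ = √(2mE)/ℏ = 3.295 on the left and k₂ = √(2m(E − V_b))/ℏ = 2.254 on the right.
Matching ψ and ψ′ at x = 0 gives r = (k₁ − k₂)/(k₁ + k₂), so R = r² = 0.03523 and T = 1 − R = 0.9648.

R = 0.0352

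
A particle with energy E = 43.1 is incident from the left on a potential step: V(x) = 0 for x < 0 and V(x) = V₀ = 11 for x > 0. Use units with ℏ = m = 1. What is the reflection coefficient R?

R = 0.00541

The wavenumbers are k₁ = √(2mE)/ℏ = 9.284 on the left and k₂ = √(2m(E − V₀))/ℏ = 8.012 on the right.
Matching ψ and ψ′ at x = 0 gives r = (k₁ − k₂)/(k₁ + k₂), so R = r² = 0.005407 and T = 1 − R = 0.9946.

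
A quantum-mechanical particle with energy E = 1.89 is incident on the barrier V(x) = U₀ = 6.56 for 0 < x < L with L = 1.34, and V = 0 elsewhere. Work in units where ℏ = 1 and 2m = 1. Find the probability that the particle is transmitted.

Since E < U₀ the interior solution is evanescent with decay constant κ = √(2m(U₀ − E))/ℏ = 2.161.
κL = 2.896, sinh(κL) = 9.021.
The exact tunnelling result is T⁻¹ = 1 + U₀² sinh²(κL) / [4E(U₀ − E)] = 100.2, so T = 0.00998.

T = 0.00998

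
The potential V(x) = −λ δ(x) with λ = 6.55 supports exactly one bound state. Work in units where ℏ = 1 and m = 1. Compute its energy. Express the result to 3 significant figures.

The bound state is ψ(x) = √κ e^{−κ|x|}. The derivative jump ψ'(0⁺) − ψ'(0⁻) = −(2mλ/ℏ²)ψ(0) fixes κ = mλ/ℏ² = 6.550.
Then E = −ℏ²κ²/(2m) = −mλ²/(2ℏ²) = -21.45.

E = -21.5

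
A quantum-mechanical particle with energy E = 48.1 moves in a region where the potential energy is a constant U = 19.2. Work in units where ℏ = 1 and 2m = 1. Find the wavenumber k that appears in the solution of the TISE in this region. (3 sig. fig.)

With E > U the solution is oscillatory, ψ ∝ e^{±ikx} with k = √(2m(E − U))/ℏ.
k = √(2 × 0.5 × 28.9) = 5.376.

k = 5.38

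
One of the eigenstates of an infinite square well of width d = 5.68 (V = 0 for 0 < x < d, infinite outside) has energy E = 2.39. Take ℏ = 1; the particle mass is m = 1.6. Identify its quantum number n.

n = 5

From E_n = n²π²ℏ²/(2md²) invert to n = √(2md²E)/(πℏ).
n = (5.68/π) × √(2 × 1.6 × 2.39) = 5.000 → n = 5.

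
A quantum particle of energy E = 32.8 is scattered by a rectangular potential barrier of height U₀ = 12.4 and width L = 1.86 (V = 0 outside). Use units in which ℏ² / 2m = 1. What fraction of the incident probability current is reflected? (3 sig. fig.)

Above the barrier the interior wavenumber is k₂ = √(2m(E − U₀))/ℏ = 4.517, giving phase k₂L = 8.401.
Matching at both interfaces gives T⁻¹ = 1 + U₀² sin²(k₂L) / [4E(E − U₀)] = 1.042, hence T = 0.960.
R = 1 − T = 0.0402.

R = 0.0402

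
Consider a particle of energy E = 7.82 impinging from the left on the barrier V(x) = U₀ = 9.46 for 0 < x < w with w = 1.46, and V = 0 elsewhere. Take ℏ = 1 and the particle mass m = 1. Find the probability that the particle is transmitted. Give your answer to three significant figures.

E < U₀: inside the barrier ψ ∝ e^{±κx} with κ = √(2m(U₀ − E))/ℏ = 1.811.
κw = 2.644, sinh(κw) = 7.000.
The exact tunnelling result is T⁻¹ = 1 + U₀² sinh²(κw) / [4E(U₀ − E)] = 86.49, so T = 0.0116.

T = 0.0116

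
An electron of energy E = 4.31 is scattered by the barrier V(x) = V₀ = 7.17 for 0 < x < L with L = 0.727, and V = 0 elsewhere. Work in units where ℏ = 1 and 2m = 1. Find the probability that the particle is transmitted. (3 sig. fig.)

Since E < V₀ the interior solution is evanescent with decay constant κ = √(2m(V₀ − E))/ℏ = 1.691.
κL = 1.229, sinh(κL) = 1.563.
Matching ψ, ψ′ at both faces gives T = [1 + V₀² sinh²(κL) / (4E(V₀ − E))]⁻¹ = 1/3.549 = 0.282.

T = 0.282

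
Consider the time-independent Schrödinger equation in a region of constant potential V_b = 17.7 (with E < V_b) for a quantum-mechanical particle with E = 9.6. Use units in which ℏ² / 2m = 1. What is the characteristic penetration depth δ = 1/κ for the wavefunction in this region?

δ = 0.351

Since E < V_b the TISE in this region is ψ'' = κ²ψ with κ = √(2m(V_b − E))/ℏ.
κ = √(2 × 0.5 × 8.1) = 2.846. The penetration depth is δ = 1/κ = 0.351.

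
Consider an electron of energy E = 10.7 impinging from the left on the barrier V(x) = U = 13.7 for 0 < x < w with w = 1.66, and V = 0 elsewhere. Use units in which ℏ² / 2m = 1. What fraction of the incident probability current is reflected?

R = 0.991

E < U: inside the barrier ψ ∝ e^{±κx} with κ = √(2m(U − E))/ℏ = 1.732.
κw = 2.875, sinh(κw) = 8.836.
Matching ψ, ψ′ at both faces gives T = [1 + U² sinh²(κw) / (4E(U − E))]⁻¹ = 1/115.1 = 0.00869.
R = 1 − T = 0.991.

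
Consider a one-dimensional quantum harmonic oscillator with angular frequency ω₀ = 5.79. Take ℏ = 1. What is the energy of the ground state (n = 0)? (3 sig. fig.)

Using E_n = (n + ½)ℏω₀: E_0 = 0.5 × 5.79 = 2.895.

E = 2.90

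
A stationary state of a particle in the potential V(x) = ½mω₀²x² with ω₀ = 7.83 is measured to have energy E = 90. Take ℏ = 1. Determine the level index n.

E_n = ℏω₀(n + ½) ⇒ n = E/(ℏω₀) − ½ = 90/7.83 − 0.5 = 10.994 → n = 11.

n = 11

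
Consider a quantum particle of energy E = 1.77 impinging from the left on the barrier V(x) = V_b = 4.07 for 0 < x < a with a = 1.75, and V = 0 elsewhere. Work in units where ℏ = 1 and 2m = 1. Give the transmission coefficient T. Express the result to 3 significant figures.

T = 0.0193

Since E < V_b the interior solution is evanescent with decay constant κ = √(2m(V_b − E))/ℏ = 1.517.
κa = 2.654, sinh(κa) = 7.070.
The exact tunnelling result is T⁻¹ = 1 + V_b² sinh²(κa) / [4E(V_b − E)] = 51.85, so T = 0.0193.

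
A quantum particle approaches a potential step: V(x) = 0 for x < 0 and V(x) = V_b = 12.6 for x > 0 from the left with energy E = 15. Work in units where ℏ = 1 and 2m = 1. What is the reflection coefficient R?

The wavenumbers are k₁ = √(2mE)/ℏ = 3.873 on the left and k₂ = √(2m(E − V_b))/ℏ = 1.549 on the right.
Matching ψ and ψ′ at x = 0 gives r = (k₁ − k₂)/(k₁ + k₂), so R = r² = 0.1837 and T = 1 − R = 0.8163.

R = 0.184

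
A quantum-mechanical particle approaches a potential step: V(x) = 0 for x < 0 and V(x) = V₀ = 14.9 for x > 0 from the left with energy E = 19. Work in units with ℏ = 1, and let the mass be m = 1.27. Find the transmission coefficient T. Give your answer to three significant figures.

The wavenumbers are k₁ = √(2mE)/ℏ = 6.947 on the left and k₂ = √(2m(E − V₀))/ℏ = 3.227 on the right.
Matching ψ and ψ′ at x = 0 gives r = (k₁ − k₂)/(k₁ + k₂), so R = r² = 0.1337 and T = 1 − R = 0.8663.

T = 0.866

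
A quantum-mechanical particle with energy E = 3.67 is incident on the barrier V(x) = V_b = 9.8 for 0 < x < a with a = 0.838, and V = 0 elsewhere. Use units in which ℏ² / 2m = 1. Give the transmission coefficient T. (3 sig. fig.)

Since E < V_b the interior solution is evanescent with decay constant κ = √(2m(V_b − E))/ℏ = 2.476.
κa = 2.075, sinh(κa) = 3.919.
Matching ψ, ψ′ at both faces gives T = [1 + V_b² sinh²(κa) / (4E(V_b − E))]⁻¹ = 1/17.39 = 0.0575.

T = 0.0575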